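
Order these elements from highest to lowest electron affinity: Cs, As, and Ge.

Ge is in period 4, group 14; As is in period 4, group 15; Cs is in period 6, group 1.
Electron affinity generally becomes more exothermic across a period toward the halogens and less exothermic down a group.
These span different periods and groups, so the two trends combine.
As > Cs: both effects reinforce here, so As is clearly the higher of the two.
Ge > As: this pair runs against the simple trend — see the exception note.
Note the exception: Ge has a higher electron affinity than As, contrary to the simple trend — adding an electron to As's half-filled 4p³ is unfavourable, so Ge (4p²) has the more exothermic EA.
Approximate values (kJ/mol): Ge 119, As 78, Cs 46.
So from highest to lowest: Ge > As > Cs.

Ge > As > Cs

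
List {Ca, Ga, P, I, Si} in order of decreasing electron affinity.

Electron affinity generally becomes more exothermic across a period toward the halogens and less exothermic down a group.
Neither a single period nor a single group — weigh both effects.
Ga > Ca: both are in period 4; the period trend gives Ga the larger value.
P > Ga: relative to Ga, both the across-period and down-group shifts push P's electron affinity up.
Si > P: this pair runs against the simple trend — see the exception note.
I > Si: the two effects oppose for this pair; the across-period effect wins (295 vs 134 kJ/mol).
Note the exception: Si has a higher electron affinity than P, contrary to the simple trend — adding an electron to P's half-filled 3p³ is unfavourable, so Si (3p²) has the more exothermic EA.
Tabulated electron affinity (kJ/mol): Si 134, P 72, Ca 2, Ga 29, I 295.
So from highest to lowest: I > Si > P > Ga > Ca.

I > Si > P > Ga > Ca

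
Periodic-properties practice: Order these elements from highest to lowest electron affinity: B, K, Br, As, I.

Br > I > As > K > B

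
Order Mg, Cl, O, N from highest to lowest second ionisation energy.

O > N > Cl > Mg

Consider each +1 ion: Mg⁺ still has 1 valence electron; Cl⁺ still has 6 valence electrons; O⁺ still has 5 valence electrons; N⁺ still has 4 valence electrons.
All are still removing valence electrons, so compare the +1 ions as you would atoms: IE_2 generally rises across a period (higher Z_eff) and falls down a group (larger shell), subject to the usual subshell exceptions.
Valence configurations: Mg⁺ [Ne]3s¹, Cl⁺ [Ne]3s²3p⁴, O⁺ [He]2s²2p³, N⁺ [He]2s²2p².
The numbers (kJ/mol): Mg 1451, Cl 2298, O 3388, N 2856.
Putting it together, IE_2: Mg < Cl < N < O.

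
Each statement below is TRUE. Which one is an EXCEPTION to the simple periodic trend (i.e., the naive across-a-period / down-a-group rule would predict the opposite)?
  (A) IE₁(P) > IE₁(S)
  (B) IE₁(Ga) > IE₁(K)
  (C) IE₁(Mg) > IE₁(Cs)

The general trend: first ionization energy increases across a period and decreases down a group.
(A) P (period 3, group 15) vs S (period 3, group 16): the stated order contradicts the simple trend.
(B) Ga (period 4, group 13) vs K (period 4, group 1): the stated order agrees with the simple trend.
(C) Mg (period 3, group 2) vs Cs (period 6, group 1): the stated order agrees with the simple trend.
The exception is (A): S (3p⁴) ionizes more easily than half-filled P (3p³) because the paired 3p electron in S is pushed out by e⁻–e⁻ repulsion.

(A)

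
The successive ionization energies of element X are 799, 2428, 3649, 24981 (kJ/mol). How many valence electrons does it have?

3

Look for the largest jump between consecutive ionization energies: IE4/IE3 ≈ 6.8, far larger than any earlier ratio.
That jump marks the point where a core electron is being removed. So the atom has 3 valence electrons.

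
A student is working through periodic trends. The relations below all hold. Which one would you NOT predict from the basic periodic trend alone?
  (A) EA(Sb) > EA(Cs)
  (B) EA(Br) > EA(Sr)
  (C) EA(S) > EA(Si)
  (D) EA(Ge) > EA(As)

(D)

The general trend: electron affinity increases across a period and decreases down a group.
(A) Sb (period 5, group 15) vs Cs (period 6, group 1): the stated order agrees with the simple trend.
(B) Br (period 4, group 17) vs Sr (period 5, group 2): the stated order agrees with the simple trend.
(C) S (period 3, group 16) vs Si (period 3, group 14): the stated order agrees with the simple trend.
(D) Ge (period 4, group 14) vs As (period 4, group 15): the stated order contradicts the simple trend.
The exception is (D): adding an electron to As's half-filled 4p³ is unfavourable, so Ge (4p²) has the more exothermic EA.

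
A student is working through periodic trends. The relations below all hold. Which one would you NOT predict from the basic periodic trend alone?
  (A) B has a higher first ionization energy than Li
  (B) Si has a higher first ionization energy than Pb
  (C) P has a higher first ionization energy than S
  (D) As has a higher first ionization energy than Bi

The general trend: first ionization energy increases across a period and decreases down a group.
(A) B (period 2, group 13) vs Li (period 2, group 1): the stated order agrees with the simple trend.
(B) Si (period 3, group 14) vs Pb (period 6, group 14): the stated order agrees with the simple trend.
(C) P (period 3, group 15) vs S (period 3, group 16): the stated order contradicts the simple trend.
(D) As (period 4, group 15) vs Bi (period 6, group 15): the stated order agrees with the simple trend.
The exception is (C): S (3p⁴) ionizes more easily than half-filled P (3p³) because the paired 3p electron in S is pushed out by e⁻–e⁻ repulsion.

(C)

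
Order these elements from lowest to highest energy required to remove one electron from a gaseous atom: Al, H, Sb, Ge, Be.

Across a period the outer electron is held more tightly (higher IE₁); down a group it sits in a higher shell, more shielded, and comes off more easily.
A diagonal step moves right (one effect) and down (the opposite effect) at once.
Ge > Al: the two effects oppose for this pair; the across-period effect wins (762 vs 578 kJ/mol).
Sb > Ge: the two effects oppose for this pair; the across-period effect wins (831 vs 762 kJ/mol).
Be > Sb: period and group pull opposite ways; the down-group shift dominates (900 vs 831 kJ/mol).
H > Be: the two effects oppose for this pair; the down-group effect wins (1312 vs 900 kJ/mol).
Tabulated first ionization energy (kJ/mol): H 1312, Be 900, Al 578, Ge 762, Sb 831.
So from lowest to highest: Al < Ge < Sb < Be < H.

Al < Ge < Sb < Be < H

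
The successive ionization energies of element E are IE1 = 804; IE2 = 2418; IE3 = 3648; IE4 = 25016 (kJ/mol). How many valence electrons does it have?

3

Look for the largest jump between consecutive ionization energies: IE4/IE3 ≈ 6.9, far larger than any earlier ratio.
That jump marks the point where a core electron is being removed. So the atom has 3 valence electrons.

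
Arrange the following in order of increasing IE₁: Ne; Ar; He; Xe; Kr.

Xe < Kr < Ar < Ne < He

He is in period 1, group 18; Ne is in period 2, group 18; Ar is in period 3, group 18; Kr is in period 4, group 18; Xe is in period 5, group 18.
Across a period the outer electron is held more tightly (higher IE₁); down a group it sits in a higher shell, more shielded, and comes off more easily.
All are in group 18, so first ionization energy increases up the group.
So from lowest to highest: Xe < Kr < Ar < Ne < He.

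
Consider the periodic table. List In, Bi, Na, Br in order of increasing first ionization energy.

Na, In, Bi, Br

Na is in period 3, group 1; Br is in period 4, group 17; In is in period 5, group 13; Bi is in period 6, group 15.
First ionization energy rises across a period (greater Z_eff holds electrons more tightly) and falls down a group (valence electrons are farther from the nucleus).
Neither a single period nor a single group — weigh both effects.
In > Na: period and group pull opposite ways; the across-period shift dominates (558 vs 496 kJ/mol).
Bi > In: period and group pull opposite ways; the across-period shift dominates (703 vs 558 kJ/mol).
Br > Bi: relative to Bi, both the across-period and down-group shifts push Br's first ionization energy up.
Approximate values (kJ/mol): Na 496, Br 1140, In 558, Bi 703.
So from lowest to highest: Na < In < Bi < Br.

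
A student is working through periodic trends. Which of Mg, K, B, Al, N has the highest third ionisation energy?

Mg

Consider each +2 ion: Mg²⁺ is the bare [Ne] core; K²⁺ is already 1 electron into the core; B²⁺ still has 1 valence electron; Al²⁺ still has 1 valence electron; N²⁺ still has 3 valence electrons.
Usually core removal costs more than valence removal, but here the competition is close: a tightly held n=2 valence electron can cost more to remove than an n=3 core electron, so the actual values have to decide it.
Valence configurations: B²⁺ [He]2s¹, Al²⁺ [Ne]3s¹, N²⁺ [He]2s²2p¹.
The numbers (kJ/mol): Mg 7733, K 4420, B 3660, Al 2745, N 4578.
Putting it together, IE_3: Al < B < K < N < Mg.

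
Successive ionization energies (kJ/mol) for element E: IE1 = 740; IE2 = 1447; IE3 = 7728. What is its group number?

Group 2

Look for the largest jump between consecutive ionization energies: IE3/IE2 ≈ 5.3, far larger than any earlier ratio.
That jump marks the point where a core electron is being removed. So the atom has 2 valence electrons.
A main-group element with 2 valence electrons is in group 2.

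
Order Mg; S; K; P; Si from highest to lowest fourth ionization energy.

Mg > K > P > S > Si

IE_4 is the cost of taking one more electron from the +3 cation: Mg³⁺ is already 1 electron into the core; S³⁺ still has 3 valence electrons; K³⁺ is already 2 electrons into the core; P³⁺ still has 2 valence electrons; Si³⁺ still has 1 valence electron.
Pulling an electron out of a noble-gas core costs far more than removing a remaining valence electron, so K and Mg sit at the high end of IE_4.
Valence configurations: S³⁺ [Ne]3s²3p¹, P³⁺ [Ne]3s², Si³⁺ [Ne]3s¹.
S³⁺ loses a lone 3p electron whereas P³⁺ must break into a filled 3s² pair, so IE_4(P) > IE_4(S) even though S has the higher nuclear charge.
Approximate IE_4 values (kJ/mol): Mg 10543, S 4556, K 5877, P 4964, Si 4356.
Putting it together, IE_4: Si < S < P < K < Mg.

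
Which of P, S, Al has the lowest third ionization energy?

Al

After 2 electrons have been removed, what remains? P²⁺ still has 3 valence electrons; S²⁺ still has 4 valence electrons; Al²⁺ still has 1 valence electron.
All are still removing valence electrons, so compare the +2 ions as you would atoms: IE_3 generally rises across a period (higher Z_eff) and falls down a group (larger shell), subject to the usual subshell exceptions.
Valence configurations: P²⁺ [Ne]3s²3p¹, S²⁺ [Ne]3s²3p², Al²⁺ [Ne]3s¹.
The numbers (kJ/mol): P 2914, S 3357, Al 2745.
So the third ionization energies run Al < P < S.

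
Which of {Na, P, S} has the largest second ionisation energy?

Na

The second ionization energy removes an electron from the +1 ion. For each element: Na⁺ is the bare [Ne] core; P⁺ still has 4 valence electrons; S⁺ still has 5 valence electrons.
Core electrons are held far more tightly than valence electrons, so Na tops the IE_2 order.
Valence configurations: P⁺ [Ne]3s²3p², S⁺ [Ne]3s²3p³.
Approximate IE_2 values (kJ/mol): Na 4562, P 1907, S 2252.
Putting it together, IE_2: P < S < Na.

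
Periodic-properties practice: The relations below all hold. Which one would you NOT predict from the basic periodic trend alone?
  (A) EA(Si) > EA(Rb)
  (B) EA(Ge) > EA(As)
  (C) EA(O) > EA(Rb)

(B)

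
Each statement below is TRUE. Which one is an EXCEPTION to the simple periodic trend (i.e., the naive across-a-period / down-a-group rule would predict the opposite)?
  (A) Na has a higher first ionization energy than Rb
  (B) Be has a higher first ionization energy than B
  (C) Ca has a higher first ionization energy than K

(B)

The general trend: first ionization energy increases across a period and decreases down a group.
(A) Na (period 3, group 1) vs Rb (period 5, group 1): the stated order agrees with the simple trend.
(B) Be (period 2, group 2) vs B (period 2, group 13): the stated order contradicts the simple trend.
(C) Ca (period 4, group 2) vs K (period 4, group 1): the stated order agrees with the simple trend.
The exception is (B): removing B's lone 2p electron is easier than breaking Be's filled 2s².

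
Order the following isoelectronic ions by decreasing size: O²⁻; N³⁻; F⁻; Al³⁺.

N³⁻ > O²⁻ > F⁻ > Al³⁺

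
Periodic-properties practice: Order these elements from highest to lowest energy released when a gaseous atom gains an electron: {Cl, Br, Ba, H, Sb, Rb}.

H is in period 1, group 1; Cl is in period 3, group 17; Br is in period 4, group 17; Rb is in period 5, group 1; Sb is in period 5, group 15; Ba is in period 6, group 2.
Adding an electron releases more energy for atoms nearer the top right (short of the noble gases).
These span different periods and groups, so the two trends combine.
Rb > Ba: the two effects oppose for this pair; the down-group effect wins (47 vs 14 kJ/mol).
H > Rb: they share group 1; the group trend gives H the larger value.
Sb > H: period and group pull opposite ways; the across-period shift dominates (103 vs 73 kJ/mol).
Br > Sb: both effects reinforce here, so Br is clearly the higher of the two.
Cl > Br: Cl sits above Br in group 17, so the down-group effect alone puts Cl higher.
Tabulated electron affinity (kJ/mol): H 73, Cl 349, Br 325, Rb 47, Sb 103, Ba 14.
So from highest to lowest: Cl > Br > Sb > H > Rb > Ba.

Cl, Br, Sb, H, Rb, Ba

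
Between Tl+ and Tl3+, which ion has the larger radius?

Tl+

Both ions have Z = 81 protons, but Tl3+ has lost more electrons, so its remaining electrons feel a larger effective nuclear charge per electron and are pulled in more tightly.
Higher positive charge → smaller ion, so Tl+ > Tl3+.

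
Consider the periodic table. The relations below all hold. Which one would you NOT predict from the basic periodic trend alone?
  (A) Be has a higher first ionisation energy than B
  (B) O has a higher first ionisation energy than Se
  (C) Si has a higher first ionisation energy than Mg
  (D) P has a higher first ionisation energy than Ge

The general trend: first ionisation energy increases across a period and decreases down a group.
(A) Be (period 2, group 2) vs B (period 2, group 13): the stated order contradicts the simple trend.
(B) O (period 2, group 16) vs Se (period 4, group 16): the stated order agrees with the simple trend.
(C) Si (period 3, group 14) vs Mg (period 3, group 2): the stated order agrees with the simple trend.
(D) P (period 3, group 15) vs Ge (period 4, group 14): the stated order agrees with the simple trend.
The exception is (A): removing B's lone 2p electron is easier than breaking Be's filled 2s².

(A)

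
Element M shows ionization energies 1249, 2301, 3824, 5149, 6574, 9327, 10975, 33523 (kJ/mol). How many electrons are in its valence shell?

7

Look for the largest jump between consecutive ionization energies: IE8/IE7 ≈ 3.1, far larger than any earlier ratio.
That jump marks the point where a core electron is being removed. So the atom has 7 valence electrons.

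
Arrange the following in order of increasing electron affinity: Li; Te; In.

In, Li, Te

Electron affinity generally becomes more exothermic across a period toward the halogens and less exothermic down a group.
Here both period and group differ, so the two effects have to be weighed against each other.
Li > In: the two effects oppose for this pair; the down-group effect wins (60 vs 29 kJ/mol).
Te > Li: the two effects oppose for this pair; the across-period effect wins (190 vs 60 kJ/mol).
Tabulated electron affinity (kJ/mol): Li 60, In 29, Te 190.
So from lowest to highest: In < Li < Te.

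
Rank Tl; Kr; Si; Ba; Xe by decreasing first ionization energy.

Removing the outermost electron gets harder across a period and easier down a group.
Neither a single period nor a single group — weigh both effects.
Tl > Ba: both are in period 6; the period trend gives Tl the larger value.
Si > Tl: relative to Tl, both the across-period and down-group shifts push Si's first ionization energy up.
Xe > Si: the two effects oppose for this pair; the across-period effect wins (1170 vs 786 kJ/mol).
Kr > Xe: they share group 18; the group trend gives Kr the larger value.
Tabulated first ionization energy (kJ/mol): Si 786, Kr 1351, Xe 1170, Ba 503, Tl 589.
So from highest to lowest: Kr > Xe > Si > Tl > Ba.

Kr, Xe, Si, Tl, Ba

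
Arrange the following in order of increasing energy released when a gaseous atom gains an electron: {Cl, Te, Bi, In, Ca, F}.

Ca < In < Bi < Te < F < Cl

F is in period 2, group 17; Cl is in period 3, group 17; Ca is in period 4, group 2; In is in period 5, group 13; Te is in period 5, group 16; Bi is in period 6, group 15.
Atoms with high Z_eff and room in the valence shell (especially the halogens) have the most exothermic electron affinities.
These span different periods and groups, so the two trends combine.
In > Ca: period and group pull opposite ways; the across-period shift dominates (29 vs 2 kJ/mol).
Bi > In: the two effects oppose for this pair; the across-period effect wins (91 vs 29 kJ/mol).
Te > Bi: both effects reinforce here, so Te is clearly the higher of the two.
F > Te: relative to Te, both the across-period and down-group shifts push F's electron affinity up.
Cl > F: this pair runs against the simple trend — see the exception note.
Note the exception: Cl has a higher electron affinity than F, contrary to the simple trend — F's small 2p subshell makes the incoming electron feel strong e⁻–e⁻ repulsion, so Cl actually releases more energy on gaining an electron.
For reference (kJ/mol): F 328, Cl 349, Ca 2, In 29, Te 190, Bi 91.
So from lowest to highest: Ca < In < Bi < Te < F < Cl.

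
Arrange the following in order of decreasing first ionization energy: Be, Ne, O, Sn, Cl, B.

Ne > O > Cl > Be > B > Sn

Be is in period 2, group 2; B is in period 2, group 13; O is in period 2, group 16; Ne is in period 2, group 18; Cl is in period 3, group 17; Sn is in period 5, group 14.
Across a period the outer electron is held more tightly (higher IE₁); down a group it sits in a higher shell, more shielded, and comes off more easily.
These span different periods and groups, so the two trends combine.
B > Sn: the two effects oppose for this pair; the down-group effect wins (801 vs 709 kJ/mol).
Be > B: this pair runs against the simple trend — see the exception note.
Cl > Be: period and group pull opposite ways; the across-period shift dominates (1251 vs 900 kJ/mol).
O > Cl: period and group pull opposite ways; the down-group shift dominates (1314 vs 1251 kJ/mol).
Ne > O: Ne lies to the right of O in period 2, so the across-period effect alone puts Ne higher.
Note the exception: Be has a higher first ionization energy than B, contrary to the simple trend — removing B's lone 2p electron is easier than breaking Be's filled 2s².
Tabulated first ionization energy (kJ/mol): Be 900, B 801, O 1314, Ne 2081, Cl 1251, Sn 709.
So from highest to lowest: Ne > O > Cl > Be > B > Sn.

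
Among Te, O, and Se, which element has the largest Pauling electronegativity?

O

O is in period 2, group 16; Se is in period 4, group 16; Te is in period 5, group 16.
Electronegativity increases across a period and decreases down a group, tracking effective nuclear charge and atomic size.
All are in group 16, so electronegativity increases up the group.
The largest Pauling electronegativity among these belongs to O.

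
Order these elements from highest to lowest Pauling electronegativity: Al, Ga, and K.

Ga > Al > K

Al is in period 3, group 13; K is in period 4, group 1; Ga is in period 4, group 13.
EN rises left→right (higher Z_eff, smaller atoms) and falls top→bottom (larger, more shielded atoms).
These span different periods and groups, so the two trends combine.
Al > K: both effects reinforce here, so Al is clearly the higher of the two.
Ga > Al: this pair runs against the simple trend — see the exception note.
Note the exception: Ga has a higher electronegativity than Al, contrary to the simple trend — poor shielding by filled d (and f) subshells raises the heavier element's effective nuclear charge more than the simple down-group trend predicts.
Tabulated electronegativity (Pauling): Al 1.61, K 0.82, Ga 1.81.
So from highest to lowest: Ga > Al > K.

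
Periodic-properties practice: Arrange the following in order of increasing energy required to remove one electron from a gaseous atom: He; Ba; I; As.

Across a period the outer electron is held more tightly (higher IE₁); down a group it sits in a higher shell, more shielded, and comes off more easily.
These span different periods and groups, so the two trends combine.
As > Ba: both effects reinforce here, so As is clearly the higher of the two.
I > As: the two effects oppose for this pair; the across-period effect wins (1008 vs 947 kJ/mol).
He > I: relative to I, both the across-period and down-group shifts push He's first ionization energy up.
For reference (kJ/mol): He 2372, As 947, I 1008, Ba 503.
So from lowest to highest: Ba < As < I < He.

Ba < As < I < He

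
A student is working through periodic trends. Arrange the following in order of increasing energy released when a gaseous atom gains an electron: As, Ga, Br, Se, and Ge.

Ga is in period 4, group 13; Ge is in period 4, group 14; As is in period 4, group 15; Se is in period 4, group 16; Br is in period 4, group 17.
EA tends to increase across a period and decrease down a group, though the pattern is less regular than for IE or radius.
All lie in period 4; the across-period trend (electron affinity increases left to right) applies, with the exception below.
Note the exception: Ge has a higher electron affinity than As, contrary to the simple trend — adding an electron to As's half-filled 4p³ is unfavourable, so Ge (4p²) has the more exothermic EA.
Tabulated electron affinity (kJ/mol): Ga 29, Ge 119, As 78, Se 195, Br 325.
So from lowest to highest: Ga < As < Ge < Se < Br.

Ga, As, Ge, Se, Br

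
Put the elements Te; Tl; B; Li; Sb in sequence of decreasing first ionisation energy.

Li is in period 2, group 1; B is in period 2, group 13; Sb is in period 5, group 15; Te is in period 5, group 16; Tl is in period 6, group 13.
Removing the outermost electron gets harder across a period and easier down a group.
These span different periods and groups, so the two trends combine.
Tl > Li: period and group pull opposite ways; the across-period shift dominates (589 vs 520 kJ/mol).
B > Tl: they share group 13; the group trend gives B the larger value.
Sb > B: period and group pull opposite ways; the across-period shift dominates (831 vs 801 kJ/mol).
Te > Sb: both are in period 5; the period trend gives Te the larger value.
Tabulated first ionization energy (kJ/mol): Li 520, B 801, Sb 831, Te 869, Tl 589.
So from highest to lowest: Te > Sb > B > Tl > Li.

Te > Sb > B > Tl > Li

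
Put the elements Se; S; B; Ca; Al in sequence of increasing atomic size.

B < S < Se < Al < Ca

Across a period the added protons contract the valence shell; down a group each new principal shell makes the atom larger.
Here both period and group differ, so the two effects have to be weighed against each other.
S > B: the two effects oppose for this pair; the down-group effect wins (103 vs 85 pm).
Se > S: they share group 16; the group trend gives Se the larger value.
Al > Se: the two effects oppose for this pair; the across-period effect wins (126 vs 116 pm).
Ca > Al: relative to Al, both the across-period and down-group shifts push Ca's atomic radius up.
Tabulated atomic radius (pm): B 85, Al 126, S 103, Ca 171, Se 116.
So from smallest to largest: B < S < Se < Al < Ca.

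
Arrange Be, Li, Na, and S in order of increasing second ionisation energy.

The second ionization energy removes an electron from the +1 ion. For each element: Be⁺ still has 1 valence electron; Li⁺ is the bare [He] core; Na⁺ is the bare [Ne] core; S⁺ still has 5 valence electrons.
Breaking into a closed-shell core is much more expensive than removing a leftover valence electron — Na and Li have the largest IE_2 here.
Valence configurations: Be⁺ [He]2s¹, S⁺ [Ne]3s²3p³.
Tabulated IE_2 (kJ/mol): Be 1757, Li 7298, Na 4562, S 2252.
Hence IE_2: Be < S < Na < Li.

Be < S < Na < Li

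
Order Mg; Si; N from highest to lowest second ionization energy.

After 1 electron has been removed, what remains? Mg⁺ still has 1 valence electron; Si⁺ still has 3 valence electrons; N⁺ still has 4 valence electrons.
All are still removing valence electrons, so compare the +1 ions as you would atoms: IE_2 generally rises across a period (higher Z_eff) and falls down a group (larger shell), subject to the usual subshell exceptions.
Valence configurations: Mg⁺ [Ne]3s¹, Si⁺ [Ne]3s²3p¹, N⁺ [He]2s²2p².
Tabulated IE_2 (kJ/mol): Mg 1451, Si 1577, N 2856.
Hence IE_2: Mg < Si < N.

N, Si, Mg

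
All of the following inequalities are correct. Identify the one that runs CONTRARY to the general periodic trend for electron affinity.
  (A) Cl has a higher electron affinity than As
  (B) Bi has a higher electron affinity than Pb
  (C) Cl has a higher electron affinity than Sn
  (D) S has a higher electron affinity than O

(D)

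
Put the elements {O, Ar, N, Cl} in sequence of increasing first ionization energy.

Cl < O < N < Ar

N is in period 2, group 15; O is in period 2, group 16; Cl is in period 3, group 17; Ar is in period 3, group 18.
Removing the outermost electron gets harder across a period and easier down a group.
Here both period and group differ, so the two effects have to be weighed against each other.
O > Cl: the two effects oppose for this pair; the down-group effect wins (1314 vs 1251 kJ/mol).
N > O: this pair runs against the simple trend — see the exception note.
Ar > N: the two effects oppose for this pair; the across-period effect wins (1521 vs 1402 kJ/mol).
Note the exception: N has a higher first ionization energy than O, contrary to the simple trend — pairing an electron in O's 2p⁴ costs repulsion energy, so O ionizes more easily than half-filled N (2p³).
For reference (kJ/mol): N 1402, O 1314, Cl 1251, Ar 1521.
So from lowest to highest: Cl < O < N < Ar.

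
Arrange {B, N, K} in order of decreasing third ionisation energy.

Consider each +2 ion: B²⁺ still has 1 valence electron; N²⁺ still has 3 valence electrons; K²⁺ is already 1 electron into the core.
Usually core removal costs more than valence removal, but here the competition is close: a tightly held n=2 valence electron can cost more to remove than an n=3 core electron, so the actual values have to decide it.
Valence configurations: B²⁺ [He]2s¹, N²⁺ [He]2s²2p¹.
Tabulated IE_3 (kJ/mol): B 3660, N 4578, K 4420.
So the third ionization energies run B < K < N.

N > K > B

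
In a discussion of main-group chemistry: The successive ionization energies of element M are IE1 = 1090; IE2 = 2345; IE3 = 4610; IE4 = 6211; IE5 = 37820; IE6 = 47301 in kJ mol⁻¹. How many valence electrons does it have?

Look for the largest jump between consecutive ionization energies: IE5/IE4 ≈ 6.1, far larger than any earlier ratio.
That jump marks the point where a core electron is being removed. So the atom has 4 valence electrons.

4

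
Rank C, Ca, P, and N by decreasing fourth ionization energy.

N, Ca, C, P

Consider each +3 ion: C³⁺ still has 1 valence electron; Ca³⁺ is already 1 electron into the core; P³⁺ still has 2 valence electrons; N³⁺ still has 2 valence electrons.
Usually core removal costs more than valence removal, but here the competition is close: a tightly held n=2 valence electron can cost more to remove than an n=3 core electron, so the actual values have to decide it.
Valence configurations: C³⁺ [He]2s¹, P³⁺ [Ne]3s², N³⁺ [He]2s².
The numbers (kJ/mol): C 6223, Ca 6491, P 4964, N 7475.
Putting it together, IE_4: P < C < Ca < N.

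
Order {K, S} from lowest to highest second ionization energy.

S, K

IE_2 is the cost of taking one more electron from the +1 cation: K⁺ is the bare [Ar] core; S⁺ still has 5 valence electrons.
Breaking into a closed-shell core is much more expensive than removing a leftover valence electron — K has the largest IE_2 here.
Tabulated IE_2 (kJ/mol): K 3052, S 2252.
Overall IE_2 order: S < K.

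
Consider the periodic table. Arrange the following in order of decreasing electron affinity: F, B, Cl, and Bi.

B is in period 2, group 13; F is in period 2, group 17; Cl is in period 3, group 17; Bi is in period 6, group 15.
Electron affinity generally becomes more exothermic across a period toward the halogens and less exothermic down a group.
These span different periods and groups, so the two trends combine.
Bi > B: the two effects oppose for this pair; the across-period effect wins (91 vs 27 kJ/mol).
F > Bi: both effects reinforce here, so F is clearly the higher of the two.
Cl > F: this pair runs against the simple trend — see the exception note.
Note the exception: Cl has a higher electron affinity than F, contrary to the simple trend — F's small 2p subshell makes the incoming electron feel strong e⁻–e⁻ repulsion, so Cl actually releases more energy on gaining an electron.
Tabulated electron affinity (kJ/mol): B 27, F 328, Cl 349, Bi 91.
So from highest to lowest: Cl > F > Bi > B.

Cl, F, Bi, B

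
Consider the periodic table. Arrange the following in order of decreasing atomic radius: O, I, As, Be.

I > As > Be > O

Be is in period 2, group 2; O is in period 2, group 16; As is in period 4, group 15; I is in period 5, group 17.
Moving right in a period, electrons are added to the same shell under a stronger nuclear pull, so atoms get smaller; moving down, a new shell is opened and atoms get larger.
These span different periods and groups, so the two trends combine.
Be > O: both are in period 2; the period trend gives Be the larger value.
As > Be: period and group pull opposite ways; the down-group shift dominates (121 vs 102 pm).
I > As: the two effects oppose for this pair; the down-group effect wins (133 vs 121 pm).
Tabulated atomic radius (pm): Be 102, O 63, As 121, I 133.
So from largest to smallest: I > As > Be > O.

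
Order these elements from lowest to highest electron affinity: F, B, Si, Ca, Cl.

Ca < B < Si < F < Cl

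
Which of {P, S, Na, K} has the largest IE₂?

Na

IE_2 is the cost of taking one more electron from the +1 cation: P⁺ still has 4 valence electrons; S⁺ still has 5 valence electrons; Na⁺ is the bare [Ne] core; K⁺ is the bare [Ar] core.
Core electrons are held far more tightly than valence electrons, so K and Na top the IE_2 order.
Valence configurations: P⁺ [Ne]3s²3p², S⁺ [Ne]3s²3p³.
Tabulated IE_2 (kJ/mol): P 1907, S 2252, Na 4562, K 3052.
Hence IE_2: P < S < K < Na.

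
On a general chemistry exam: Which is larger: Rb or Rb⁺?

Forming Rb⁺ removes 1 electron from Rb. Fewer electrons for the same nuclear charge means less shielding and a higher Z_eff on the remaining electrons, and for main-group metals the entire outer shell is lost.
A cation is smaller than its parent atom: Rb⁺ < Rb.

Rb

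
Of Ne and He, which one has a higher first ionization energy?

Removing the outermost electron gets harder across a period and easier down a group.
All are in group 18, so first ionization energy increases up the group.
So He has the higher first ionization energy (He > Ne).

He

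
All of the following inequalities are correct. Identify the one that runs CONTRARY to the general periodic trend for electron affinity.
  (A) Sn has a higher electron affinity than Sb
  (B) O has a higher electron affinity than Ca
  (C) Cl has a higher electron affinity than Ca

(A)

The general trend: electron affinity increases across a period and decreases down a group.
(A) Sn (period 5, group 14) vs Sb (period 5, group 15): the stated order contradicts the simple trend.
(B) O (period 2, group 16) vs Ca (period 4, group 2): the stated order agrees with the simple trend.
(C) Cl (period 3, group 17) vs Ca (period 4, group 2): the stated order agrees with the simple trend.
The exception is (A): adding an electron to Sb's half-filled 5p³ is unfavourable, so Sn has the more exothermic EA.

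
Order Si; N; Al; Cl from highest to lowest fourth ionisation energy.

Al > N > Cl > Si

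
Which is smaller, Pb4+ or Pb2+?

Pb4+

Both ions have Z = 82 protons, but Pb4+ has lost more electrons, so its remaining electrons feel a larger effective nuclear charge per electron and are pulled in more tightly.
Higher positive charge → smaller ion, so Pb2+ > Pb4+.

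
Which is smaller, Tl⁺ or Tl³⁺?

Tl³⁺

Both ions have Z = 81 protons, but Tl³⁺ has lost more electrons, so its remaining electrons feel a larger effective nuclear charge per electron and are pulled in more tightly.
Higher positive charge → smaller ion, so Tl⁺ > Tl³⁺.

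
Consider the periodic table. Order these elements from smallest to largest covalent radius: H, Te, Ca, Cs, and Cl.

H < Cl < Te < Ca < Cs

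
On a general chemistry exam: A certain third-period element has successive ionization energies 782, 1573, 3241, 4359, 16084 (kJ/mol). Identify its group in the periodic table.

Group 14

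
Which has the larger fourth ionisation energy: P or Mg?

Mg

The fourth ionization energy removes an electron from the +3 ion. For each element: P³⁺ still has 2 valence electrons; Mg³⁺ is already 1 electron into the core.
Pulling an electron out of a noble-gas core costs far more than removing a remaining valence electron, so Mg sits at the high end of IE_4.
Tabulated IE_4 (kJ/mol): P 4964, Mg 10543.
Hence IE_4: P < Mg.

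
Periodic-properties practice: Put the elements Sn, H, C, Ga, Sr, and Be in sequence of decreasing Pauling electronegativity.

C > H > Sn > Ga > Be > Sr

H is in period 1, group 1; Be is in period 2, group 2; C is in period 2, group 14; Ga is in period 4, group 13; Sr is in period 5, group 2; Sn is in period 5, group 14.
EN rises left→right (higher Z_eff, smaller atoms) and falls top→bottom (larger, more shielded atoms).
These span different periods and groups, so the two trends combine.
Be > Sr: Be sits above Sr in group 2, so the down-group effect alone puts Be higher.
Ga > Be: period and group pull opposite ways; the across-period shift dominates (1.81 vs 1.57).
Sn > Ga: the two effects oppose for this pair; the across-period effect wins (1.96 vs 1.81).
H > Sn: period and group pull opposite ways; the down-group shift dominates (2.20 vs 1.96).
C > H: period and group pull opposite ways; the across-period shift dominates (2.55 vs 2.20).
For reference (Pauling): H 2.20, Be 1.57, C 2.55, Ga 1.81, Sr 0.95, Sn 1.96.
So from highest to lowest: C > H > Sn > Ga > Be > Sr.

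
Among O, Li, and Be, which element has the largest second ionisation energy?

IE_2 is the cost of taking one more electron from the +1 cation: O⁺ still has 5 valence electrons; Li⁺ is the bare [He] core; Be⁺ still has 1 valence electron.
Core electrons are held far more tightly than valence electrons, so Li tops the IE_2 order.
Valence configurations: O⁺ [He]2s²2p³, Be⁺ [He]2s¹.
The numbers (kJ/mol): O 3388, Li 7298, Be 1757.
Overall IE_2 order: Be < O < Li.

Li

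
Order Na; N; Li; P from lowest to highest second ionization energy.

Consider each +1 ion: Na⁺ is the bare [Ne] core; N⁺ still has 4 valence electrons; Li⁺ is the bare [He] core; P⁺ still has 4 valence electrons.
Pulling an electron out of a noble-gas core costs far more than removing a remaining valence electron, so Na and Li sit at the high end of IE_2.
Valence configurations: N⁺ [He]2s²2p², P⁺ [Ne]3s²3p².
The numbers (kJ/mol): Na 4562, N 2856, Li 7298, P 1907.
So the second ionization energies run P < N < Na < Li.

P, N, Na, Li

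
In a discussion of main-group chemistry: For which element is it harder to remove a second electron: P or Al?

P

The second ionization energy removes an electron from the +1 ion. For each element: P⁺ still has 4 valence electrons; Al⁺ still has 2 valence electrons.
All are still removing valence electrons, so compare the +1 ions as you would atoms: IE_2 generally rises across a period (higher Z_eff) and falls down a group (larger shell), subject to the usual subshell exceptions.
Valence configurations: P⁺ [Ne]3s²3p², Al⁺ [Ne]3s².
Approximate IE_2 values (kJ/mol): P 1907, Al 1817.
Putting it together, IE_2: Al < P.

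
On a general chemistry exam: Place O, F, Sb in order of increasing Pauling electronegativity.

Sb, O, F

Smaller atoms with higher effective nuclear charge are more electronegative.
These span different periods and groups, so the two trends combine.
O > Sb: both effects reinforce here, so O is clearly the higher of the two.
F > O: both are in period 2; the period trend gives F the larger value.
Tabulated electronegativity (Pauling): O 3.44, F 3.98, Sb 2.05.
So from lowest to highest: Sb < O < F.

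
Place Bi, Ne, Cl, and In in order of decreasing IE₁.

Ne > Cl > Bi > In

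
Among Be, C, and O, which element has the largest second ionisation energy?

O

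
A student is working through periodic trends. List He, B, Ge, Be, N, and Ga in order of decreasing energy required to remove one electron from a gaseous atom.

He, N, Be, B, Ge, Ga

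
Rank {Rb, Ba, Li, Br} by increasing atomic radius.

Across a period the added protons contract the valence shell; down a group each new principal shell makes the atom larger.
Neither a single period nor a single group — weigh both effects.
Li > Br: the two effects oppose for this pair; the across-period effect wins (133 vs 114 pm).
Ba > Li: the two effects oppose for this pair; the down-group effect wins (196 vs 133 pm).
Rb > Ba: period and group pull opposite ways; the across-period shift dominates (210 vs 196 pm).
Approximate values (pm): Li 133, Br 114, Rb 210, Ba 196.
So from smallest to largest: Br < Li < Ba < Rb.

Br < Li < Ba < Rb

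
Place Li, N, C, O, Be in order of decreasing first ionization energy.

Li is in period 2, group 1; Be is in period 2, group 2; C is in period 2, group 14; N is in period 2, group 15; O is in period 2, group 16.
Removing the outermost electron gets harder across a period and easier down a group.
All lie in period 2; the across-period trend (first ionization energy increases left to right) applies, with the exception below.
Note the exception: N has a higher first ionization energy than O, contrary to the simple trend — pairing an electron in O's 2p⁴ costs repulsion energy, so O ionizes more easily than half-filled N (2p³).
Approximate values (kJ/mol): Li 520, Be 900, C 1086, N 1402, O 1314.
So from highest to lowest: N > O > C > Be > Li.

N > O > C > Be > Li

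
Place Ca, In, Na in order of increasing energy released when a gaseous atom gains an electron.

Ca, In, Na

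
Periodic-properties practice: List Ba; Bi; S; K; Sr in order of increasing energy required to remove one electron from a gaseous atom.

K, Ba, Sr, Bi, S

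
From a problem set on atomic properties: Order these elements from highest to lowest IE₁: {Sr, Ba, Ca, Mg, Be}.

IE₁ increases left→right with effective nuclear charge and decreases top→bottom as the valence shell moves farther out.
All are in group 2, so first ionization energy increases up the group.
So from highest to lowest: Be > Mg > Ca > Sr > Ba.

Be > Mg > Ca > Sr > Ba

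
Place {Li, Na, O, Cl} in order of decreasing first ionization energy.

First ionization energy rises across a period (greater Z_eff holds electrons more tightly) and falls down a group (valence electrons are farther from the nucleus).
These span different periods and groups, so the two trends combine.
Li > Na: they share group 1; the group trend gives Li the larger value.
Cl > Li: period and group pull opposite ways; the across-period shift dominates (1251 vs 520 kJ/mol).
O > Cl: period and group pull opposite ways; the down-group shift dominates (1314 vs 1251 kJ/mol).
Approximate values (kJ/mol): Li 520, O 1314, Na 496, Cl 1251.
So from highest to lowest: O > Cl > Li > Na.

O, Cl, Li, Na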